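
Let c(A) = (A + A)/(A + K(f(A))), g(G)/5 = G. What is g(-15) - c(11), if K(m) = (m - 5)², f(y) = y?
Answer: -3547/47 ≈ -75.468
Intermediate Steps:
g(G) = 5*G
K(m) = (-5 + m)²
c(A) = 2*A/(A + (-5 + A)²) (c(A) = (A + A)/(A + (-5 + A)²) = (2*A)/(A + (-5 + A)²) = 2*A/(A + (-5 + A)²))
g(-15) - c(11) = 5*(-15) - 2*11/(11 + (-5 + 11)²) = -75 - 2*11/(11 + 6²) = -75 - 2*11/(11 + 36) = -75 - 2*11/47 = -75 - 1*22/47 = -75 - 22/47 = -3547/47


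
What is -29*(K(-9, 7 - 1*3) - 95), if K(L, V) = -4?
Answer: 2871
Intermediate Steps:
-29*(K(-9, 7 - 1*3) - 95) = -29*(-4 - 95) = -29*(-99) = 2871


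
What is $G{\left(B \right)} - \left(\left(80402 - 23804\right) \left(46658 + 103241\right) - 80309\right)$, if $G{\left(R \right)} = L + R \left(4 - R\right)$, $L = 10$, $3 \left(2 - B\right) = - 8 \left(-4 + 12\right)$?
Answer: $- \frac{76355133607}{9} \approx -8.4839 \cdot 10^{9}$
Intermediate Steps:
$B = \frac{70}{3}$ ($B = 2 - \frac{\left(-8\right) \left(-4 + 12\right)}{3} = 2 - \frac{\left(-8\right) 8}{3} = 2 - - \frac{64}{3} = 2 + \frac{64}{3} = \frac{70}{3} \approx 23.333$)
$G{\left(R \right)} = 10 + R \left(4 - R\right)$
$G{\left(B \right)} - \left(\left(80402 - 23804\right) \left(46658 + 103241\right) - 80309\right) = \left(10 - \left(\frac{70}{3}\right)^{2} + 4 \cdot \frac{70}{3}\right) - \left(\left(80402 - 23804\right) \left(46658 + 103241\right) - 80309\right) = \left(10 - \frac{4900}{9} + \frac{280}{3}\right) - \left(56598 \cdot 149899 - 80309\right) = \left(10 - \frac{4900}{9} + \frac{280}{3}\right) - \left(8483983602 - 80309\right) = - \frac{3970}{9} - 8483903293 = - \frac{76355133607}{9}$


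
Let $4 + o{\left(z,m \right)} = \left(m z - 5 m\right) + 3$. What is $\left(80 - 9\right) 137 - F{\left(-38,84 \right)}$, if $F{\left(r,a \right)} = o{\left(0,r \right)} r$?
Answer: $16909$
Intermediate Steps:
$o{\left(z,m \right)} = -1 - 5 m + m z$ ($o{\left(z,m \right)} = -4 + \left(\left(m z - 5 m\right) + 3\right) = -4 + \left(\left(- 5 m + m z\right) + 3\right) = -4 + \left(3 - 5 m + m z\right) = -1 - 5 m + m z$)
$F{\left(r,a \right)} = r \left(-1 - 5 r\right)$ ($F{\left(r,a \right)} = \left(-1 - 5 r + r 0\right) r = \left(-1 - 5 r + 0\right) r = \left(-1 - 5 r\right) r = r \left(-1 - 5 r\right)$)
$\left(80 - 9\right) 137 - F{\left(-38,84 \right)} = \left(80 - 9\right) 137 - \left(-1\right) \left(-38\right) \left(1 + 5 \left(-38\right)\right) = \left(80 - 9\right) 137 - \left(-1\right) \left(-38\right) \left(1 - 190\right) = 71 \cdot 137 - \left(-1\right) \left(-38\right) \left(-189\right) = 9727 - -7182 = 9727 + 7182 = 16909$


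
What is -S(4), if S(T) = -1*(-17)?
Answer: -17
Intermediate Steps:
S(T) = 17
-S(4) = -1*17 = -17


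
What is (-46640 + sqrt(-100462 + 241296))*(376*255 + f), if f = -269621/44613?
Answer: -199489765558160/44613 + 4277224819*sqrt(140834)/44613 ≈ -4.4356e+9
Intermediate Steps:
f = -269621/44613 (f = -269621*1/44613 = -269621/44613 ≈ -6.0435)
(-46640 + sqrt(-100462 + 241296))*(376*255 + f) = (-46640 + sqrt(-100462 + 241296))*(376*255 - 269621/44613) = (-46640 + sqrt(140834))*(95880 - 269621/44613) = (-46640 + sqrt(140834))*(4277224819/44613) = -199489765558160/44613 + 4277224819*sqrt(140834)/44613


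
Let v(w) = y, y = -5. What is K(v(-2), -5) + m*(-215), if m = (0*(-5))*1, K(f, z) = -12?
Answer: -12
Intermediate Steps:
v(w) = -5
m = 0 (m = 0*1 = 0)
K(v(-2), -5) + m*(-215) = -12 + 0*(-215) = -12 + 0 = -12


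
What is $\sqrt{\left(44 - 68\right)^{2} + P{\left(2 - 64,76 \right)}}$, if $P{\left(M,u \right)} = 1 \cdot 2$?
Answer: $17 \sqrt{2} \approx 24.042$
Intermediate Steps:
$P{\left(M,u \right)} = 2$
$\sqrt{\left(44 - 68\right)^{2} + P{\left(2 - 64,76 \right)}} = \sqrt{\left(44 - 68\right)^{2} + 2} = \sqrt{\left(-24\right)^{2} + 2} = \sqrt{576 + 2} = \sqrt{578} = 17 \sqrt{2}$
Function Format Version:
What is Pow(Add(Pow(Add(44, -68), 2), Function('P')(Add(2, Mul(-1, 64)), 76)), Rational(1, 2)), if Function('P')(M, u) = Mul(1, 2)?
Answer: Mul(17, Pow(2, Rational(1, 2))) ≈ 24.042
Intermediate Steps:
Function('P')(M, u) = 2
Pow(Add(Pow(Add(44, -68), 2), Function('P')(Add(2, Mul(-1, 64)), 76)), Rational(1, 2)) = Pow(Add(Pow(Add(44, -68), 2), 2), Rational(1, 2)) = Pow(Add(Pow(-24, 2), 2), Rational(1, 2)) = Pow(Add(576, 2), Rational(1, 2)) = Pow(578, Rational(1, 2)) = Mul(17, Pow(2, Rational(1, 2)))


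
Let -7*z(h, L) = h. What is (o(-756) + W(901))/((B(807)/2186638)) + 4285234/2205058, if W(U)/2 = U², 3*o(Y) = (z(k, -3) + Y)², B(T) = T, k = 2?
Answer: 642959031229503378953/130791912741 ≈ 4.9159e+9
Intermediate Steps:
z(h, L) = -h/7
o(Y) = (-2/7 + Y)²/3 (o(Y) = (-⅐*2 + Y)²/3 = (-2/7 + Y)²/3)
W(U) = 2*U²
(o(-756) + W(901))/((B(807)/2186638)) + 4285234/2205058 = ((-2 + 7*(-756))²/147 + 2*901²)/((807/2186638)) + 4285234/2205058 = ((-2 - 5292)²/147 + 2*811801)/((807*(1/2186638))) + 4285234*(1/2205058) = ((1/147)*(-5294)² + 1623602)/(807/2186638) + 2142617/1102529 = ((1/147)*28026436 + 1623602)*(2186638/807) + 2142617/1102529 = (28026436/147 + 1623602)*(2186638/807) + 2142617/1102529 = (266695930/147)*(2186638/807) + 2142617/1102529 = 583167454983340/118629 + 2142617/1102529 = 642959031229503378953/130791912741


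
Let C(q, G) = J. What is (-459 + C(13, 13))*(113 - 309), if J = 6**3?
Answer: 47628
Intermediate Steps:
J = 216
C(q, G) = 216
(-459 + C(13, 13))*(113 - 309) = (-459 + 216)*(113 - 309) = -243*(-196) = 47628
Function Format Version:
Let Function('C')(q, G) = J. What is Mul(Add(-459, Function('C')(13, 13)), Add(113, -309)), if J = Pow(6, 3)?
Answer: 47628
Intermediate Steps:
J = 216
Function('C')(q, G) = 216
Mul(Add(-459, Function('C')(13, 13)), Add(113, -309)) = Mul(Add(-459, 216), Add(113, -309)) = Mul(-243, -196) = 47628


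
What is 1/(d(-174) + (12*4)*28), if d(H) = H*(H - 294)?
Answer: 1/82776 ≈ 1.2081e-5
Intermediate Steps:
d(H) = H*(-294 + H)
1/(d(-174) + (12*4)*28) = 1/(-174*(-294 - 174) + (12*4)*28) = 1/(-174*(-468) + 48*28) = 1/(81432 + 1344) = 1/82776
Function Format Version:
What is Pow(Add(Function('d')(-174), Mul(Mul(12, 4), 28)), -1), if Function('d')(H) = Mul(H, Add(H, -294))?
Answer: Rational(1, 82776) ≈ 1.2081e-5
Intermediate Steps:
Function('d')(H) = Mul(H, Add(-294, H))
Pow(Add(Function('d')(-174), Mul(Mul(12, 4), 28)), -1) = Pow(Add(Mul(-174, Add(-294, -174)), Mul(Mul(12, 4), 28)), -1) = Pow(Add(Mul(-174, -468), Mul(48, 28)), -1) = Pow(Add(81432, 1344), -1) = Pow(82776, -1) = Rational(1, 82776)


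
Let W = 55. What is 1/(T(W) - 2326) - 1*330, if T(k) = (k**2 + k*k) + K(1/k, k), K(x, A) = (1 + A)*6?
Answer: -1339799/4060 ≈ -330.00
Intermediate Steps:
K(x, A) = 6 + 6*A
T(k) = 6 + 2*k**2 + 6*k (T(k) = (k**2 + k*k) + (6 + 6*k) = (k**2 + k**2) + (6 + 6*k) = 2*k**2 + (6 + 6*k) = 6 + 2*k**2 + 6*k)
1/(T(W) - 2326) - 1*330 = 1/((6 + 2*55**2 + 6*55) - 2326) - 1*330 = 1/((6 + 2*3025 + 330) - 2326) - 330 = 1/((6 + 6050 + 330) - 2326) - 330 = 1/(6386 - 2326) - 330 = 1/4060 - 330 = -1339799/4060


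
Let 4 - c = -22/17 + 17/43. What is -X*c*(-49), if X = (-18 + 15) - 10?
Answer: -2281097/731 ≈ -3120.5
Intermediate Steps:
X = -13 (X = -3 - 10 = -13)
c = 3581/731 (c = 4 - (-22/17 + 17/43) = 4 - 1*(-657/731) = 4 + 657/731 = 3581/731 ≈ 4.8988)
-X*c*(-49) = -(-13*3581/731)*(-49) = -(-46553)*(-49)/731 = -1*2281097/731 = -2281097/731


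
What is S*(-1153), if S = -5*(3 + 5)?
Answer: 46120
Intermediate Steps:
S = -40 (S = -5*8 = -40)
S*(-1153) = -40*(-1153) = 46120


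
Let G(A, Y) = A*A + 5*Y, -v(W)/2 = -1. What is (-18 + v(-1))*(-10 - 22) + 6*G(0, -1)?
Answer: 482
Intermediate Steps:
v(W) = 2 (v(W) = -2*(-1) = 2)
G(A, Y) = A**2 + 5*Y
(-18 + v(-1))*(-10 - 22) + 6*G(0, -1) = (-18 + 2)*(-10 - 22) + 6*(0**2 + 5*(-1)) = -16*(-32) + 6*(0 - 5) = 512 + 6*(-5) = 512 - 30 = 482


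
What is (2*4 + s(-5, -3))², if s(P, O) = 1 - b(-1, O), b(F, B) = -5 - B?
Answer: 121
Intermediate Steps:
s(P, O) = 6 + O (s(P, O) = 1 - (-5 - O) = 1 + (5 + O) = 6 + O)
(2*4 + s(-5, -3))² = (2*4 + (6 - 3))² = (8 + 3)² = 11² = 121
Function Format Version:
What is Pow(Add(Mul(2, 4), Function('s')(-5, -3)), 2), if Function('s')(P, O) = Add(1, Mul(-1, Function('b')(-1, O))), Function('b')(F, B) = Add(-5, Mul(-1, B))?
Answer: 121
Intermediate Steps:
Function('s')(P, O) = Add(6, O) (Function('s')(P, O) = Add(1, Mul(-1, Add(-5, Mul(-1, O)))) = Add(1, Add(5, O)) = Add(6, O))
Pow(Add(Mul(2, 4), Function('s')(-5, -3)), 2) = Pow(Add(Mul(2, 4), Add(6, -3)), 2) = Pow(Add(8, 3), 2) = Pow(11, 2) = 121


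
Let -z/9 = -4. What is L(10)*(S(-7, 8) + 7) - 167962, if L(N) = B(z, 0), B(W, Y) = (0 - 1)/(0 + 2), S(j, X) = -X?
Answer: -335923/2 ≈ -1.6796e+5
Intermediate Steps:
z = 36 (z = -9*(-4) = 36)
B(W, Y) = -½ (B(W, Y) = -1/2 = -1*½ = -½)
L(N) = -½
L(10)*(S(-7, 8) + 7) - 167962 = -(-1*8 + 7)/2 - 167962 = -(-8 + 7)/2 - 167962 = -½*(-1) - 167962 = ½ - 167962 = -335923/2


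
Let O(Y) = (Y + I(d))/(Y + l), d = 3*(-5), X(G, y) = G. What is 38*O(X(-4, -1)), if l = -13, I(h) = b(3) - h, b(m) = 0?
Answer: -418/17 ≈ -24.588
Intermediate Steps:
d = -15
I(h) = -h (I(h) = 0 - h = -h)
O(Y) = (15 + Y)/(-13 + Y) (O(Y) = (Y - 1*(-15))/(Y - 13) = (Y + 15)/(-13 + Y) = (15 + Y)/(-13 + Y))
38*O(X(-4, -1)) = 38*((15 - 4)/(-13 - 4)) = 38*(11/(-17)) = 38*(-1/17*11) = 38*(-11/17) = -418/17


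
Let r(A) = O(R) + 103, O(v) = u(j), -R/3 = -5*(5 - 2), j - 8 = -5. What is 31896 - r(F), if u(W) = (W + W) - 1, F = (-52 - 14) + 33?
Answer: 31788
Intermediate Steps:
F = -33 (F = -66 + 33 = -33)
j = 3 (j = 8 - 5 = 3)
R = 45 (R = -(-15)*(5 - 2) = -(-15)*3 = -3*(-15) = 45)
u(W) = -1 + 2*W (u(W) = 2*W - 1 = -1 + 2*W)
O(v) = 5 (O(v) = -1 + 2*3 = -1 + 6 = 5)
r(A) = 108 (r(A) = 5 + 103 = 108)
31896 - r(F) = 31896 - 1*108 = 31896 - 108 = 31788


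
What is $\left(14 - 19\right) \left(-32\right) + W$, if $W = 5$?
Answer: $165$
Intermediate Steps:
$\left(14 - 19\right) \left(-32\right) + W = \left(14 - 19\right) \left(-32\right) + 5 = \left(-5\right) \left(-32\right) + 5 = 160 + 5 = 165$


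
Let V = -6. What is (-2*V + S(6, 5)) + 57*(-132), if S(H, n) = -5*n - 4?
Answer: -7541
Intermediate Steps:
S(H, n) = -4 - 5*n
(-2*V + S(6, 5)) + 57*(-132) = (-2*(-6) + (-4 - 5*5)) + 57*(-132) = (12 + (-4 - 25)) - 7524 = (12 - 29) - 7524 = -17 - 7524 = -7541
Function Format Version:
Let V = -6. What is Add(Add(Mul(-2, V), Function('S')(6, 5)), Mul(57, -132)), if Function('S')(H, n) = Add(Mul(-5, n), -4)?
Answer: -7541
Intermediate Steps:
Function('S')(H, n) = Add(-4, Mul(-5, n))
Add(Add(Mul(-2, V), Function('S')(6, 5)), Mul(57, -132)) = Add(Add(Mul(-2, -6), Add(-4, Mul(-5, 5))), Mul(57, -132)) = Add(Add(12, Add(-4, -25)), -7524) = Add(Add(12, -29), -7524) = Add(-17, -7524) = -7541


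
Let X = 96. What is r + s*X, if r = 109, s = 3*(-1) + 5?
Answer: 301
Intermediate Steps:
s = 2 (s = -3 + 5 = 2)
r + s*X = 109 + 2*96 = 109 + 192 = 301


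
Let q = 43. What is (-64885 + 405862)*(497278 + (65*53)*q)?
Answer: 220070988501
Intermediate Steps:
(-64885 + 405862)*(497278 + (65*53)*q) = (-64885 + 405862)*(497278 + (65*53)*43) = 340977*(497278 + 3445*43) = 340977*(497278 + 148135) = 340977*645413 = 220070988501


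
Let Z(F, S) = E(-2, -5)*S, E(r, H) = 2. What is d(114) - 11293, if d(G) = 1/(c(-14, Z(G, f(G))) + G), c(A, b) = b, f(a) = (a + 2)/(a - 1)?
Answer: -148096289/13114 ≈ -11293.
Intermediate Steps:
f(a) = (2 + a)/(-1 + a)
Z(F, S) = 2*S
d(G) = 1/(G + 2*(2 + G)/(-1 + G)) (d(G) = 1/(2*((2 + G)/(-1 + G)) + G) = 1/(2*(2 + G)/(-1 + G) + G) = 1/(G + 2*(2 + G)/(-1 + G)))
d(114) - 11293 = (-1 + 114)/(4 + 114 + 114²) - 11293 = 113/(4 + 114 + 12996) - 11293 = 113/13114 - 11293 = -148096289/13114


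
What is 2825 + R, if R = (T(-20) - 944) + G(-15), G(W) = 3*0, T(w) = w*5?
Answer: 1781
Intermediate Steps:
T(w) = 5*w
G(W) = 0
R = -1044 (R = (5*(-20) - 944) + 0 = (-100 - 944) + 0 = -1044 + 0 = -1044)
2825 + R = 2825 - 1044 = 1781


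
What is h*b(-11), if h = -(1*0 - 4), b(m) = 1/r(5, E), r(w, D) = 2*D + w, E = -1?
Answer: 4/3 ≈ 1.3333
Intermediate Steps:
r(w, D) = w + 2*D
b(m) = ⅓ (b(m) = 1/(5 + 2*(-1)) = 1/(5 - 2) = 1/3 = ⅓)
h = 4 (h = -(0 - 4) = -1*(-4) = 4)
h*b(-11) = 4*(⅓) = 4/3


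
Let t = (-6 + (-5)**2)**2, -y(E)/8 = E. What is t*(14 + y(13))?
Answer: -32490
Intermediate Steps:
y(E) = -8*E
t = 361 (t = (-6 + 25)**2 = 19**2 = 361)
t*(14 + y(13)) = 361*(14 - 8*13) = 361*(14 - 104) = 361*(-90) = -32490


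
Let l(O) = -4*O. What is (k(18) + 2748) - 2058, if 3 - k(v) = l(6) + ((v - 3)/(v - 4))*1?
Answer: 10023/14 ≈ 715.93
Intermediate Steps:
k(v) = 27 - (-3 + v)/(-4 + v) (k(v) = 3 - (-4*6 + ((v - 3)/(v - 4))*1) = 3 - (-24 + ((-3 + v)/(-4 + v))*1) = 3 - (-24 + (-3 + v)/(-4 + v)) = 3 + (24 - (-3 + v)/(-4 + v)) = 27 - (-3 + v)/(-4 + v))
(k(18) + 2748) - 2058 = ((-105 + 26*18)/(-4 + 18) + 2748) - 2058 = ((-105 + 468)/14 + 2748) - 2058 = ((1/14)*363 + 2748) - 2058 = (363/14 + 2748) - 2058 = 38835/14 - 2058 = 10023/14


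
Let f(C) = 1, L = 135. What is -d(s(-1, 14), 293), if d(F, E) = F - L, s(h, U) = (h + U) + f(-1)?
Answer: 121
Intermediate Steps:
s(h, U) = 1 + U + h (s(h, U) = (h + U) + 1 = (U + h) + 1 = 1 + U + h)
d(F, E) = -135 + F (d(F, E) = F - 1*135 = F - 135 = -135 + F)
-d(s(-1, 14), 293) = -(-135 + (1 + 14 - 1)) = -(-135 + 14) = -1*(-121) = 121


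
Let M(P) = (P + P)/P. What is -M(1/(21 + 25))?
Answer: -2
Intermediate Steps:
M(P) = 2 (M(P) = (2*P)/P = 2)
-M(1/(21 + 25)) = -1*2 = -2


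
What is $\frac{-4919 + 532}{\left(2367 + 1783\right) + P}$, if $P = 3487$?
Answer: $- \frac{4387}{7637} \approx -0.57444$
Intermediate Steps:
$\frac{-4919 + 532}{\left(2367 + 1783\right) + P} = \frac{-4919 + 532}{\left(2367 + 1783\right) + 3487} = - \frac{4387}{4150 + 3487} = - \frac{4387}{7637}$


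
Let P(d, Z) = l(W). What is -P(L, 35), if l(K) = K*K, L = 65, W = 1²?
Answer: -1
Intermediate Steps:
W = 1
l(K) = K²
P(d, Z) = 1 (P(d, Z) = 1² = 1)
-P(L, 35) = -1*1 = -1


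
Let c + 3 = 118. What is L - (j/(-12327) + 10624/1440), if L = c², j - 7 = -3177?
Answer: 2443956887/184905 ≈ 13217.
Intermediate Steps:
c = 115 (c = -3 + 118 = 115)
j = -3170 (j = 7 - 3177 = -3170)
L = 13225 (L = 115² = 13225)
L - (j/(-12327) + 10624/1440) = 13225 - (-3170/(-12327) + 10624/1440) = 13225 - (-3170*(-1/12327) + 10624*(1/1440)) = 13225 - (3170/12327 + 332/45) = 13225 - 1*1411738/184905 = 13225 - 1411738/184905 = 2443956887/184905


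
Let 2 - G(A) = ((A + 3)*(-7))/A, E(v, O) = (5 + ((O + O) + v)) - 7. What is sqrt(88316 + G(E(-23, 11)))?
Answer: sqrt(88318) ≈ 297.18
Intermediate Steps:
E(v, O) = -2 + v + 2*O (E(v, O) = (5 + (2*O + v)) - 7 = (5 + (v + 2*O)) - 7 = (5 + v + 2*O) - 7 = -2 + v + 2*O)
G(A) = 2 - (-21 - 7*A)/A (G(A) = 2 - (A + 3)*(-7)/A = 2 - (3 + A)*(-7)/A = 2 - (-21 - 7*A)/A)
sqrt(88316 + G(E(-23, 11))) = sqrt(88316 + (9 + 21/(-2 - 23 + 2*11))) = sqrt(88316 + (9 + 21/(-2 - 23 + 22))) = sqrt(88316 + (9 + 21/(-3))) = sqrt(88316 + (9 + 21*(-1/3))) = sqrt(88316 + (9 - 7)) = sqrt(88316 + 2) = sqrt(88318)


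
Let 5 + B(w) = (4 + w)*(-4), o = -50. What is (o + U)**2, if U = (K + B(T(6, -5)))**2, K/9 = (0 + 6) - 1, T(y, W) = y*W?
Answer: 427910596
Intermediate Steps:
T(y, W) = W*y
B(w) = -21 - 4*w (B(w) = -5 + (4 + w)*(-4) = -5 + (-16 - 4*w) = -21 - 4*w)
K = 45 (K = 9*((0 + 6) - 1) = 9*(6 - 1) = 9*5 = 45)
U = 20736 (U = (45 + (-21 - (-20)*6))**2 = (45 + (-21 - 4*(-30)))**2 = (45 + (-21 + 120))**2 = (45 + 99)**2 = 144**2 = 20736)
(o + U)**2 = (-50 + 20736)**2 = 20686**2 = 427910596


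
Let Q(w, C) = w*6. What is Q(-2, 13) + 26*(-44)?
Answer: -1156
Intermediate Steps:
Q(w, C) = 6*w
Q(-2, 13) + 26*(-44) = 6*(-2) + 26*(-44) = -12 - 1144 = -1156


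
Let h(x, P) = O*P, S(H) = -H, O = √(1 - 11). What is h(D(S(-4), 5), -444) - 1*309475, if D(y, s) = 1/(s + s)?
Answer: -309475 - 444*I*√10 ≈ -3.0948e+5 - 1404.1*I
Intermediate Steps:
O = I*√10 (O = √(-10) = I*√10 ≈ 3.1623*I)
D(y, s) = 1/(2*s)
h(x, P) = I*P*√10 (h(x, P) = (I*√10)*P = I*P*√10)
h(D(S(-4), 5), -444) - 1*309475 = I*(-444)*√10 - 1*309475 = -444*I*√10 - 309475 = -309475 - 444*I*√10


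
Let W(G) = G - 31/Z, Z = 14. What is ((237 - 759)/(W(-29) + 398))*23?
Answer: -168084/5135 ≈ -32.733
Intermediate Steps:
W(G) = -31/14 + G (W(G) = G - 31/14 = -31/14 + G)
((237 - 759)/(W(-29) + 398))*23 = ((237 - 759)/((-31/14 - 29) + 398))*23 = -522/(-437/14 + 398)*23 = -522/5135/14*23 = -522*14/5135*23 = -7308/5135*23 = -168084/5135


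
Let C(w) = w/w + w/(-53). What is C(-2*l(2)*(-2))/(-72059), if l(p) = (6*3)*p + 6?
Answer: 5/166049 ≈ 3.0112e-5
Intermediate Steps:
l(p) = 6 + 18*p (l(p) = 18*p + 6 = 6 + 18*p)
C(w) = 1 - w/53 (C(w) = 1 + w*(-1/53) = 1 - w/53)
C(-2*l(2)*(-2))/(-72059) = (1 - (-2*(6 + 18*2))*(-2)/53)/(-72059) = (1 - (-2*(6 + 36))*(-2)/53)*(-1/72059) = (1 - (-2*42)*(-2)/53)*(-1/72059) = (1 - (-84)*(-2)/53)*(-1/72059) = (1 - 1/53*168)*(-1/72059) = (1 - 168/53)*(-1/72059) = -115/53*(-1/72059) = 5/166049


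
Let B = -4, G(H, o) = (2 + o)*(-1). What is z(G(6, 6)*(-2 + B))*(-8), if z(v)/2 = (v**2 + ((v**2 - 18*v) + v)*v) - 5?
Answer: -1179568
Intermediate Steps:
G(H, o) = -2 - o
z(v) = -10 + 2*v**2 + 2*v*(v**2 - 17*v) (z(v) = 2*((v**2 + ((v**2 - 18*v) + v)*v) - 5) = 2*((v**2 + (v**2 - 17*v)*v) - 5) = 2*((v**2 + v*(v**2 - 17*v)) - 5) = 2*(-5 + v**2 + v*(v**2 - 17*v)) = -10 + 2*v**2 + 2*v*(v**2 - 17*v))
z(G(6, 6)*(-2 + B))*(-8) = (-10 - 32*(-2 - 4)**2*(-2 - 1*6)**2 + 2*((-2 - 1*6)*(-2 - 4))**3)*(-8) = (-10 - 32*36*(-2 - 6)**2 + 2*((-2 - 6)*(-6))**3)*(-8) = (-10 - 32*(-8*(-6))**2 + 2*(-8*(-6))**3)*(-8) = (-10 - 32*48**2 + 2*48**3)*(-8) = (-10 - 32*2304 + 2*110592)*(-8) = (-10 - 73728 + 221184)*(-8) = 147446*(-8) = -1179568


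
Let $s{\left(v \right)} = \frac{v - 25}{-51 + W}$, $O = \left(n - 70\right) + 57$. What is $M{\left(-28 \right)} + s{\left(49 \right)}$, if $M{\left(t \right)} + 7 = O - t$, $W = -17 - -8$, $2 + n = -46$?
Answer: $- \frac{202}{5} \approx -40.4$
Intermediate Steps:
$n = -48$ ($n = -2 - 46 = -48$)
$O = -61$ ($O = \left(-48 - 70\right) + 57 = -118 + 57 = -61$)
$W = -9$ ($W = -17 + 8 = -9$)
$s{\left(v \right)} = \frac{5}{12} - \frac{v}{60}$ ($s{\left(v \right)} = \frac{v - 25}{-51 - 9} = \frac{-25 + v}{-60} = \left(-25 + v\right) \left(- \frac{1}{60}\right) = \frac{5}{12} - \frac{v}{60}$)
$M{\left(t \right)} = -68 - t$ ($M{\left(t \right)} = -7 - \left(61 + t\right) = -68 - t$)
$M{\left(-28 \right)} + s{\left(49 \right)} = \left(-68 - -28\right) + \left(\frac{5}{12} - \frac{49}{60}\right) = \left(-68 + 28\right) + \left(\frac{5}{12} - \frac{49}{60}\right) = -40 - \frac{2}{5} = - \frac{202}{5}$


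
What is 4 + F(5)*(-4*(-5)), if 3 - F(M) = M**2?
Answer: -436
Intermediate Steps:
F(M) = 3 - M**2
4 + F(5)*(-4*(-5)) = 4 + (3 - 1*5**2)*(-4*(-5)) = 4 + (3 - 1*25)*20 = 4 + (3 - 25)*20 = 4 - 22*20 = 4 - 440 = -436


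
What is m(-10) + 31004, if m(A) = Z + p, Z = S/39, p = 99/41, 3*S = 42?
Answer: 49579831/1599 ≈ 31007.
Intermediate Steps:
S = 14 (S = (⅓)*42 = 14)
p = 99/41 (p = 99*(1/41) = 99/41 ≈ 2.4146)
Z = 14/39 ≈ 0.35897
m(A) = 4435/1599 (m(A) = 14/39 + 99/41 = 4435/1599)
m(-10) + 31004 = 4435/1599 + 31004 = 49579831/1599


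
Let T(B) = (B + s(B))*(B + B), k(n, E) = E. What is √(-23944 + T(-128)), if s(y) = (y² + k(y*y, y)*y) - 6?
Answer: 2*I*√2094562 ≈ 2894.5*I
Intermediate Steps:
s(y) = -6 + 2*y² (s(y) = (y² + y*y) - 6 = (y² + y²) - 6 = 2*y² - 6 = -6 + 2*y²)
T(B) = 2*B*(-6 + B + 2*B²) (T(B) = (B + (-6 + 2*B²))*(B + B) = (-6 + B + 2*B²)*(2*B) = 2*B*(-6 + B + 2*B²))
√(-23944 + T(-128)) = √(-23944 + 2*(-128)*(-6 - 128 + 2*(-128)²)) = √(-23944 + 2*(-128)*(-6 - 128 + 2*16384)) = √(-23944 + 2*(-128)*(-6 - 128 + 32768)) = √(-23944 + 2*(-128)*32634) = √(-23944 - 8354304) = √(-8378248) = 2*I*√2094562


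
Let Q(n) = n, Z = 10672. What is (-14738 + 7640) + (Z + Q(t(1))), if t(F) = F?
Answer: 3575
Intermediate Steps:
(-14738 + 7640) + (Z + Q(t(1))) = (-14738 + 7640) + (10672 + 1) = -7098 + 10673 = 3575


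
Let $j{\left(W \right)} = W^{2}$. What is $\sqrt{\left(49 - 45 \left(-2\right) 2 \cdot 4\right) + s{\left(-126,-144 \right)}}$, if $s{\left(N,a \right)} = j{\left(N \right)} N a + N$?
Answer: $\sqrt{288054787} \approx 16972.0$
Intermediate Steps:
$s{\left(N,a \right)} = N + a N^{3}$ ($s{\left(N,a \right)} = N^{2} N a + N = N^{3} a + N = a N^{3} + N = N + a N^{3}$)
$\sqrt{\left(49 - 45 \left(-2\right) 2 \cdot 4\right) + s{\left(-126,-144 \right)}} = \sqrt{\left(49 - 45 \left(-2\right) 2 \cdot 4\right) - \left(126 + 144 \left(-126\right)^{3}\right)} = \sqrt{\left(49 - 45 \left(\left(-4\right) 4\right)\right) - -288054018} = \sqrt{\left(49 - -720\right) + \left(-126 + 288054144\right)} = \sqrt{\left(49 + 720\right) + 288054018} = \sqrt{769 + 288054018} = \sqrt{288054787}$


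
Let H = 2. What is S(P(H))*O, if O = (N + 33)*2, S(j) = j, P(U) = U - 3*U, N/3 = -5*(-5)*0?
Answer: -264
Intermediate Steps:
N = 0 (N = 3*(-5*(-5)*0) = 3*(25*0) = 3*0 = 0)
P(U) = -2*U
O = 66 (O = (0 + 33)*2 = 33*2 = 66)
S(P(H))*O = -2*2*66 = -4*66 = -264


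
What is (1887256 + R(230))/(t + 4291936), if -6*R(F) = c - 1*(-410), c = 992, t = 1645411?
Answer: 5661067/17812041 ≈ 0.31782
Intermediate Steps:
R(F) = -701/3 (R(F) = -(992 - 1*(-410))/6 = -(992 + 410)/6 = -1/6*1402 = -701/3)
(1887256 + R(230))/(t + 4291936) = (1887256 - 701/3)/(1645411 + 4291936) = (5661067/3)/5937347 = (5661067/3)*(1/5937347) = 5661067/17812041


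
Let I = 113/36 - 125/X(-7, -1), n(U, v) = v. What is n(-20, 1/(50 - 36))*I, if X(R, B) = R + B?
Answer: 193/144 ≈ 1.3403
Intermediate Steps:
X(R, B) = B + R
I = 1351/72 (I = 113/36 - 125/(-1 - 7) = 113*(1/36) - 125/(-8) = 113/36 - 125*(-1/8) = 113/36 + 125/8 = 1351/72 ≈ 18.764)
n(-20, 1/(50 - 36))*I = (1351/72)/(50 - 36) = (1351/72)/14 = (1/14)*(1351/72) = 193/144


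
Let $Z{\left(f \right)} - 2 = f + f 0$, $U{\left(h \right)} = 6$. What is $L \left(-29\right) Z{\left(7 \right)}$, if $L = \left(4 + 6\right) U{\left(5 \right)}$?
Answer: $-15660$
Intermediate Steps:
$L = 60$ ($L = \left(4 + 6\right) 6 = 10 \cdot 6 = 60$)
$Z{\left(f \right)} = 2 + f$ ($Z{\left(f \right)} = 2 + \left(f + f 0\right) = 2 + \left(f + 0\right) = 2 + f$)
$L \left(-29\right) Z{\left(7 \right)} = 60 \left(-29\right) \left(2 + 7\right) = \left(-1740\right) 9 = -15660$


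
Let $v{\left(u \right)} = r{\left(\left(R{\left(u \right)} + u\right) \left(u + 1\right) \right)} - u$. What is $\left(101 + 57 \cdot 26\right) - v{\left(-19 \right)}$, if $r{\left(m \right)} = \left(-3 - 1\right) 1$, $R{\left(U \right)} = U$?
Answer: $1568$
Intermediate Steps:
$r{\left(m \right)} = -4$ ($r{\left(m \right)} = \left(-4\right) 1 = -4$)
$v{\left(u \right)} = -4 - u$
$\left(101 + 57 \cdot 26\right) - v{\left(-19 \right)} = \left(101 + 57 \cdot 26\right) - \left(-4 - -19\right) = \left(101 + 1482\right) - \left(-4 + 19\right) = 1583 - 15 = 1568$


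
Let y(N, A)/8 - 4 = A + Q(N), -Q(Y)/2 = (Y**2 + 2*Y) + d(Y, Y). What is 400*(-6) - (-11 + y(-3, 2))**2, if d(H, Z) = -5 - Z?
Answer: -2841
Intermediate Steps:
Q(Y) = 10 - 2*Y - 2*Y**2 (Q(Y) = -2*((Y**2 + 2*Y) + (-5 - Y)) = -2*(-5 + Y + Y**2) = 10 - 2*Y - 2*Y**2)
y(N, A) = 112 - 16*N - 16*N**2 + 8*A (y(N, A) = 32 + 8*(A + (10 - 2*N - 2*N**2)) = 32 + 8*(10 + A - 2*N - 2*N**2) = 32 + (80 - 16*N - 16*N**2 + 8*A) = 112 - 16*N - 16*N**2 + 8*A)
400*(-6) - (-11 + y(-3, 2))**2 = 400*(-6) - (-11 + (112 - 16*(-3) - 16*(-3)**2 + 8*2))**2 = -2400 - (-11 + (112 + 48 - 16*9 + 16))**2 = -2400 - (-11 + (112 + 48 - 144 + 16))**2 = -2400 - (-11 + 32)**2 = -2400 - 1*21**2 = -2400 - 1*441 = -2400 - 441 = -2841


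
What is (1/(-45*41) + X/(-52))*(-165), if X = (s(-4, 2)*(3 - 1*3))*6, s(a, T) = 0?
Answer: 11/123 ≈ 0.089431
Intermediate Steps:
X = 0 (X = (0*(3 - 1*3))*6 = (0*(3 - 3))*6 = (0*0)*6 = 0*6 = 0)
(1/(-45*41) + X/(-52))*(-165) = (1/(-45*41) + 0/(-52))*(-165) = (-1/45*1/41 + 0*(-1/52))*(-165) = (-1/1845 + 0)*(-165) = -1/1845*(-165) = 11/123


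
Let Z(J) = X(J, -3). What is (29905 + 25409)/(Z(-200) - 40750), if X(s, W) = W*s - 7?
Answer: -55314/40157 ≈ -1.3774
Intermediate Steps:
X(s, W) = -7 + W*s
Z(J) = -7 - 3*J
(29905 + 25409)/(Z(-200) - 40750) = (29905 + 25409)/((-7 - 3*(-200)) - 40750) = 55314/((-7 + 600) - 40750) = 55314/(593 - 40750) = 55314/(-40157) = 55314*(-1/40157) = -55314/40157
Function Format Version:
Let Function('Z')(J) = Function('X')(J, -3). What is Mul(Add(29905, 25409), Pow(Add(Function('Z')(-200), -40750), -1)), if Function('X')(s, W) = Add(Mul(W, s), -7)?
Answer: Rational(-55314, 40157) ≈ -1.3774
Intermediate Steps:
Function('X')(s, W) = Add(-7, Mul(W, s))
Function('Z')(J) = Add(-7, Mul(-3, J))
Mul(Add(29905, 25409), Pow(Add(Function('Z')(-200), -40750), -1)) = Mul(Add(29905, 25409), Pow(Add(Add(-7, Mul(-3, -200)), -40750), -1)) = Mul(55314, Pow(Add(Add(-7, 600), -40750), -1)) = Mul(55314, Pow(Add(593, -40750), -1)) = Mul(55314, Pow(-40157, -1)) = Mul(55314, Rational(-1, 40157)) = Rational(-55314, 40157)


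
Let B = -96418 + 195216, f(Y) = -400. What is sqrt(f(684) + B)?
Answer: sqrt(98398) ≈ 313.68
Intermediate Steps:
B = 98798
sqrt(f(684) + B) = sqrt(-400 + 98798) = sqrt(98398)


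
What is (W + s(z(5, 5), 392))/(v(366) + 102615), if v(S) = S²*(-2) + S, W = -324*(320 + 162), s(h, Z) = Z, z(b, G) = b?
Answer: 155776/164931 ≈ 0.94449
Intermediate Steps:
W = -156168 (W = -324*482 = -156168)
v(S) = S - 2*S² (v(S) = -2*S² + S = S - 2*S²)
(W + s(z(5, 5), 392))/(v(366) + 102615) = (-156168 + 392)/(366*(1 - 2*366) + 102615) = -155776/(366*(1 - 732) + 102615) = -155776/(366*(-731) + 102615) = -155776/(-267546 + 102615) = -155776/(-164931) = -155776*(-1/164931) = 155776/164931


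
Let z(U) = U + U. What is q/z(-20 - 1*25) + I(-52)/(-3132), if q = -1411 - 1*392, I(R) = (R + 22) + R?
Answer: 78533/3915 ≈ 20.060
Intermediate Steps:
I(R) = 22 + 2*R (I(R) = (22 + R) + R = 22 + 2*R)
q = -1803 (q = -1411 - 392 = -1803)
z(U) = 2*U
q/z(-20 - 1*25) + I(-52)/(-3132) = -1803*1/(2*(-20 - 1*25)) + (22 + 2*(-52))/(-3132) = -1803*1/(2*(-20 - 25)) + (22 - 104)*(-1/3132) = -1803/(2*(-45)) - 82*(-1/3132) = -1803/(-90) + 41/1566 = -1803*(-1/90) + 41/1566 = 601/30 + 41/1566 = 78533/3915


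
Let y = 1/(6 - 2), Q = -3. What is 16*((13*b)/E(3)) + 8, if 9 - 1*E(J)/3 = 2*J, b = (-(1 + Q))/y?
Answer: 1736/9 ≈ 192.89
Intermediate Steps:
y = ¼ (y = 1/4 = ¼ ≈ 0.25000)
b = 8 (b = (-(1 - 3))/(¼) = -1*(-2)*4 = 2*4 = 8)
E(J) = 27 - 6*J
16*((13*b)/E(3)) + 8 = 16*((13*8)/(27 - 6*3)) + 8 = 16*(104/(27 - 18)) + 8 = 16*(104/9) + 8 = 1664/9 + 8 = 1736/9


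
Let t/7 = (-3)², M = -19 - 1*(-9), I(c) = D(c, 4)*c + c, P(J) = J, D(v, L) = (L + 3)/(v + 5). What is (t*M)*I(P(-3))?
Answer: 8505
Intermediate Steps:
D(v, L) = (3 + L)/(5 + v)
I(c) = c + 7*c/(5 + c) (I(c) = ((3 + 4)/(5 + c))*c + c = (7/(5 + c))*c + c = 7*c/(5 + c) + c = c + 7*c/(5 + c))
M = -10 (M = -19 + 9 = -10)
t = 63 (t = 7*(-3)² = 7*9 = 63)
(t*M)*I(P(-3)) = (63*(-10))*(-3*(12 - 3)/(5 - 3)) = -(-1890)*9/2 = -630*(-27/2) = 8505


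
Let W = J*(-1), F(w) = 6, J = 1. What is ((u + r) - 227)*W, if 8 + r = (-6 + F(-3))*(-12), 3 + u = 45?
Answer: 193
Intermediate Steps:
u = 42 (u = -3 + 45 = 42)
r = -8 (r = -8 + (-6 + 6)*(-12) = -8 + 0*(-12) = -8 + 0 = -8)
W = -1 (W = 1*(-1) = -1)
((u + r) - 227)*W = ((42 - 8) - 227)*(-1) = (34 - 227)*(-1) = -193*(-1) = 193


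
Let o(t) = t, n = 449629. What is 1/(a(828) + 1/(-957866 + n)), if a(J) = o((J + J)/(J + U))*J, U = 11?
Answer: 426410843/696878309977 ≈ 0.00061189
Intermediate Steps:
a(J) = 2*J²/(11 + J) (a(J) = ((J + J)/(J + 11))*J = ((2*J)/(11 + J))*J = (2*J/(11 + J))*J = 2*J²/(11 + J))
1/(a(828) + 1/(-957866 + n)) = 1/(2*828²/(11 + 828) + 1/(-957866 + 449629)) = 1/(2*685584/839 + 1/(-508237)) = 1/(2*685584*(1/839) - 1/508237) = 1/(1371168/839 - 1/508237) = 1/(696878309977/426410843) = 426410843/696878309977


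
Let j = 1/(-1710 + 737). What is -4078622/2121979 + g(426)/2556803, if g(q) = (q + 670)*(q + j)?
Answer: -9182679568597370/5278994251762301 ≈ -1.7395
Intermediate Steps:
j = -1/973 (j = 1/(-973) = -1/973 ≈ -0.0010277)
g(q) = (670 + q)*(-1/973 + q) (g(q) = (q + 670)*(q - 1/973) = (670 + q)*(-1/973 + q))
-4078622/2121979 + g(426)/2556803 = -4078622/2121979 + (-670/973 + 426² + (651909/973)*426)/2556803 = -4078622*1/2121979 + (-670/973 + 181476 + 277713234/973)*(1/2556803) = -4078622/2121979 + (454288712/973)*(1/2556803) = -4078622/2121979 + 454288712/2487769319 = -9182679568597370/5278994251762301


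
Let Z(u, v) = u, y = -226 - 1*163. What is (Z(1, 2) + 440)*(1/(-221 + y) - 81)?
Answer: -21790251/610 ≈ -35722.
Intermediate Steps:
y = -389 (y = -226 - 163 = -389)
(Z(1, 2) + 440)*(1/(-221 + y) - 81) = (1 + 440)*(1/(-221 - 389) - 81) = 441*(1/(-610) - 81) = 441*(-1/610 - 81) = 441*(-49411/610) = -21790251/610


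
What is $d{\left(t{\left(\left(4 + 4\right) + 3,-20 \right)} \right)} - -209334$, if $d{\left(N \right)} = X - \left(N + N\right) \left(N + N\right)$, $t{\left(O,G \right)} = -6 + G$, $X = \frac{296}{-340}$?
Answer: $\frac{17563476}{85} \approx 2.0663 \cdot 10^{5}$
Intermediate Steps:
$X = - \frac{74}{85}$ ($X = 296 \left(- \frac{1}{340}\right) = - \frac{74}{85} \approx -0.87059$)
$d{\left(N \right)} = - \frac{74}{85} - 4 N^{2}$ ($d{\left(N \right)} = - \frac{74}{85} - \left(N + N\right) \left(N + N\right) = - \frac{74}{85} - 2 N 2 N = - \frac{74}{85} - 4 N^{2}$)
$d{\left(t{\left(\left(4 + 4\right) + 3,-20 \right)} \right)} - -209334 = \left(- \frac{74}{85} - 4 \left(-6 - 20\right)^{2}\right) - -209334 = \left(- \frac{74}{85} - 4 \left(-26\right)^{2}\right) + 209334 = \left(- \frac{74}{85} - 2704\right) + 209334 = - \frac{229914}{85} + 209334 = \frac{17563476}{85}$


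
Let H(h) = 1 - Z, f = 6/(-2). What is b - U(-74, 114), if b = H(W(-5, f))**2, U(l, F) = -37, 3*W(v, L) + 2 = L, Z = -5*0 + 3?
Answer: 41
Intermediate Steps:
f = -3 (f = 6*(-1/2) = -3)
Z = 3 (Z = 0 + 3 = 3)
W(v, L) = -2/3 + L/3
H(h) = -2 (H(h) = 1 - 1*3 = 1 - 3 = -2)
b = 4 (b = (-2)**2 = 4)
b - U(-74, 114) = 4 - 1*(-37) = 4 + 37 = 41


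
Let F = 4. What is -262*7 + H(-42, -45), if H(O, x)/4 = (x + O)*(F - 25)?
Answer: 5474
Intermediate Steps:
H(O, x) = -84*O - 84*x (H(O, x) = 4*((x + O)*(4 - 25)) = 4*((O + x)*(-21)) = 4*(-21*O - 21*x) = -84*O - 84*x)
-262*7 + H(-42, -45) = -262*7 + (-84*(-42) - 84*(-45)) = -1834 + (3528 + 3780) = -1834 + 7308 = 5474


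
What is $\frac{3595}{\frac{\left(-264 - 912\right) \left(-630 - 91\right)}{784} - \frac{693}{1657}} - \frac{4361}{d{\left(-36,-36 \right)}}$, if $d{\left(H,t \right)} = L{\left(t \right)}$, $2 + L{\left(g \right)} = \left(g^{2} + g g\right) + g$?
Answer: $\frac{2960749063}{1830045714} \approx 1.6179$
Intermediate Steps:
$L{\left(g \right)} = -2 + g + 2 g^{2}$ ($L{\left(g \right)} = -2 + \left(\left(g^{2} + g g\right) + g\right) = -2 + \left(\left(g^{2} + g^{2}\right) + g\right) = -2 + \left(2 g^{2} + g\right) = -2 + \left(g + 2 g^{2}\right) = -2 + g + 2 g^{2}$)
$d{\left(H,t \right)} = -2 + t + 2 t^{2}$
$\frac{3595}{\frac{\left(-264 - 912\right) \left(-630 - 91\right)}{784} - \frac{693}{1657}} - \frac{4361}{d{\left(-36,-36 \right)}} = \frac{3595}{\frac{\left(-264 - 912\right) \left(-630 - 91\right)}{784} - \frac{693}{1657}} - \frac{4361}{-2 - 36 + 2 \left(-36\right)^{2}} = \frac{3595}{\left(-1176\right) \left(-721\right) \frac{1}{784} - \frac{693}{1657}} - \frac{4361}{-2 - 36 + 2 \cdot 1296} = \frac{3595}{847896 \cdot \frac{1}{784} - \frac{693}{1657}} - \frac{4361}{-2 - 36 + 2592} = \frac{3595}{\frac{2163}{2} - \frac{693}{1657}} - \frac{4361}{2554} = \frac{3595}{\frac{3582705}{3314}} - \frac{4361}{2554} = 3595 \cdot \frac{3314}{3582705} - \frac{4361}{2554} = \frac{2382766}{716541} - \frac{4361}{2554} = \frac{2960749063}{1830045714}$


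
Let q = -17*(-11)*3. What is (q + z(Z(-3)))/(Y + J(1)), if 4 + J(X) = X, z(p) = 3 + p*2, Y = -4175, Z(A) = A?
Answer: -279/2089 ≈ -0.13356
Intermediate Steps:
z(p) = 3 + 2*p
J(X) = -4 + X
q = 561 (q = 187*3 = 561)
(q + z(Z(-3)))/(Y + J(1)) = (561 + (3 + 2*(-3)))/(-4175 + (-4 + 1)) = (561 + (3 - 6))/(-4175 - 3) = (561 - 3)/(-4178) = 558*(-1/4178) = -279/2089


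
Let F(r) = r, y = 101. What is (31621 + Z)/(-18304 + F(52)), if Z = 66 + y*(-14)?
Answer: -10091/6084 ≈ -1.6586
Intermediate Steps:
Z = -1348 (Z = 66 + 101*(-14) = 66 - 1414 = -1348)
(31621 + Z)/(-18304 + F(52)) = (31621 - 1348)/(-18304 + 52) = 30273/(-18252) = 30273*(-1/18252) = -10091/6084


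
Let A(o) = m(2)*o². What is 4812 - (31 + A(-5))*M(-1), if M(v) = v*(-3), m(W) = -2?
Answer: 4869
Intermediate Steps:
M(v) = -3*v
A(o) = -2*o²
4812 - (31 + A(-5))*M(-1) = 4812 - (31 - 2*(-5)²)*(-3*(-1)) = 4812 - (31 - 2*25)*3 = 4812 - (31 - 50)*3 = 4812 - (-19)*3 = 4812 - 1*(-57) = 4812 + 57 = 4869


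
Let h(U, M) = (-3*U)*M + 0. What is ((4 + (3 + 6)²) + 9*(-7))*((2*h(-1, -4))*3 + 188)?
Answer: 2552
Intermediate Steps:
h(U, M) = -3*M*U (h(U, M) = -3*M*U + 0 = -3*M*U)
((4 + (3 + 6)²) + 9*(-7))*((2*h(-1, -4))*3 + 188) = ((4 + (3 + 6)²) + 9*(-7))*((2*(-3*(-4)*(-1)))*3 + 188) = ((4 + 9²) - 63)*((2*(-12))*3 + 188) = ((4 + 81) - 63)*(-24*3 + 188) = (85 - 63)*(-72 + 188) = 22*116 = 2552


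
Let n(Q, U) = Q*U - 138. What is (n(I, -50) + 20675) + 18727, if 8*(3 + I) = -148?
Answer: 40339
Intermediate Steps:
I = -43/2 (I = -3 + (⅛)*(-148) = -3 - 37/2 = -43/2 ≈ -21.500)
n(Q, U) = -138 + Q*U
(n(I, -50) + 20675) + 18727 = ((-138 - 43/2*(-50)) + 20675) + 18727 = ((-138 + 1075) + 20675) + 18727 = (937 + 20675) + 18727 = 21612 + 18727 = 40339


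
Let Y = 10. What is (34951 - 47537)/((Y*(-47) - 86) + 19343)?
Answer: -12586/18787 ≈ -0.66993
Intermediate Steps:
(34951 - 47537)/((Y*(-47) - 86) + 19343) = (34951 - 47537)/((10*(-47) - 86) + 19343) = -12586/((-470 - 86) + 19343) = -12586/(-556 + 19343) = -12586/18787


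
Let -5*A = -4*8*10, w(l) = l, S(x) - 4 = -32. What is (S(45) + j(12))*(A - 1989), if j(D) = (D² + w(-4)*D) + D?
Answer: -154000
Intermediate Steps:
S(x) = -28 (S(x) = 4 - 32 = -28)
j(D) = D² - 3*D (j(D) = (D² - 4*D) + D = D² - 3*D)
A = 64 (A = -(-4*8)*10/5 = -(-32)*10/5 = -⅕*(-320) = 64)
(S(45) + j(12))*(A - 1989) = (-28 + 12*(-3 + 12))*(64 - 1989) = (-28 + 12*9)*(-1925) = (-28 + 108)*(-1925) = 80*(-1925) = -154000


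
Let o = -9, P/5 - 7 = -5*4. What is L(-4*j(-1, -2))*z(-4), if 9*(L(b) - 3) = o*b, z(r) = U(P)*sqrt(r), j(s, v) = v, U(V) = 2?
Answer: -20*I ≈ -20.0*I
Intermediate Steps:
P = -65 (P = 35 + 5*(-5*4) = 35 + 5*(-20) = 35 - 100 = -65)
z(r) = 2*sqrt(r)
L(b) = 3 - b (L(b) = 3 + (-9*b)/9 = 3 - b)
L(-4*j(-1, -2))*z(-4) = (3 - (-4)*(-2))*(2*sqrt(-4)) = (3 - 1*8)*(2*(2*I)) = (3 - 8)*(4*I) = -20*I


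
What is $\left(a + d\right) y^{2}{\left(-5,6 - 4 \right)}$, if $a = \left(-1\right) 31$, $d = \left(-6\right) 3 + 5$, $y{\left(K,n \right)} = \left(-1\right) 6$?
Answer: $-1584$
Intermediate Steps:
$y{\left(K,n \right)} = -6$
$d = -13$ ($d = -18 + 5 = -13$)
$a = -31$
$\left(a + d\right) y^{2}{\left(-5,6 - 4 \right)} = \left(-31 - 13\right) \left(-6\right)^{2} = \left(-44\right) 36 = -1584$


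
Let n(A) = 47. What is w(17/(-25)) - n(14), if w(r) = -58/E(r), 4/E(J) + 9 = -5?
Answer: 156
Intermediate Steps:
E(J) = -2/7 (E(J) = 4/(-9 - 5) = 4/(-14) = 4*(-1/14) = -2/7)
w(r) = 203 (w(r) = -58/(-2/7) = -58*(-7/2) = 203)
w(17/(-25)) - n(14) = 203 - 1*47 = 203 - 47 = 156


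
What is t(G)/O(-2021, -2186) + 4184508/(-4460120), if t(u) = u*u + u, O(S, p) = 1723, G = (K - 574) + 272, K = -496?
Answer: 707363293359/1921196690 ≈ 368.19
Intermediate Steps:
G = -798 (G = (-496 - 574) + 272 = -1070 + 272 = -798)
t(u) = u + u**2 (t(u) = u**2 + u = u + u**2)
t(G)/O(-2021, -2186) + 4184508/(-4460120) = -798*(1 - 798)/1723 + 4184508/(-4460120) = -798*(-797)*(1/1723) + 4184508*(-1/4460120) = 636006*(1/1723) - 1046127/1115030 = 636006/1723 - 1046127/1115030 = 707363293359/1921196690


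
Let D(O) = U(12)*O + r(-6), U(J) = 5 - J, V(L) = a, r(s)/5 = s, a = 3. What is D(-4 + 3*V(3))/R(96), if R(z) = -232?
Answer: 65/232 ≈ 0.28017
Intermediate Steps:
r(s) = 5*s
V(L) = 3
D(O) = -30 - 7*O (D(O) = (5 - 1*12)*O + 5*(-6) = (5 - 12)*O - 30 = -7*O - 30 = -30 - 7*O)
D(-4 + 3*V(3))/R(96) = (-30 - 7*(-4 + 3*3))/(-232) = (-30 - 7*(-4 + 9))*(-1/232) = (-30 - 7*5)*(-1/232) = (-30 - 35)*(-1/232) = -65*(-1/232) = 65/232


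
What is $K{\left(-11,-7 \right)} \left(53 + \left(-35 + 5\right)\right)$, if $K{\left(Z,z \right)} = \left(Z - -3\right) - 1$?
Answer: $-207$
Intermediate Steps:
$K{\left(Z,z \right)} = 2 + Z$ ($K{\left(Z,z \right)} = \left(Z + 3\right) - 1 = \left(3 + Z\right) - 1 = 2 + Z$)
$K{\left(-11,-7 \right)} \left(53 + \left(-35 + 5\right)\right) = \left(2 - 11\right) \left(53 + \left(-35 + 5\right)\right) = - 9 \left(53 - 30\right) = \left(-9\right) 23 = -207$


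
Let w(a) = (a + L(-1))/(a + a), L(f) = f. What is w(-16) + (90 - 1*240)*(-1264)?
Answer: 6067217/32 ≈ 1.8960e+5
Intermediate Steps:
w(a) = (-1 + a)/(2*a) (w(a) = (a - 1)/(a + a) = (-1 + a)/((2*a)) = (-1 + a)*(1/(2*a)) = (-1 + a)/(2*a))
w(-16) + (90 - 1*240)*(-1264) = (½)*(-1 - 16)/(-16) + (90 - 1*240)*(-1264) = (½)*(-1/16)*(-17) + (90 - 240)*(-1264) = 17/32 - 150*(-1264) = 17/32 + 189600 = 6067217/32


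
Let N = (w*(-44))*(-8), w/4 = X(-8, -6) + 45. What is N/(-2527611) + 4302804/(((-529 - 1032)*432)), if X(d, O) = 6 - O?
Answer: -303609319871/47347209252 ≈ -6.4124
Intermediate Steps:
w = 228 (w = 4*((6 - 1*(-6)) + 45) = 4*((6 + 6) + 45) = 4*(12 + 45) = 4*57 = 228)
N = 80256 (N = (228*(-44))*(-8) = -10032*(-8) = 80256)
N/(-2527611) + 4302804/(((-529 - 1032)*432)) = 80256/(-2527611) + 4302804/(((-529 - 1032)*432)) = 80256*(-1/2527611) + 4302804/((-1561*432)) = -26752/842537 + 4302804/(-674352) = -26752/842537 + 4302804*(-1/674352) = -26752/842537 - 358567/56196 = -303609319871/47347209252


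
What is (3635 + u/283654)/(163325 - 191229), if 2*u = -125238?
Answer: -1031019671/7915081216 ≈ -0.13026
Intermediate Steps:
u = -62619 (u = (1/2)*(-125238) = -62619)
(3635 + u/283654)/(163325 - 191229) = (3635 - 62619/283654)/(163325 - 191229) = (3635 - 62619*1/283654)/(-27904) = (3635 - 62619/283654)*(-1/27904) = (1031019671/283654)*(-1/27904) = -1031019671/7915081216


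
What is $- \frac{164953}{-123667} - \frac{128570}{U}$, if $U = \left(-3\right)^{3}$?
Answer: $\frac{15904319921}{3339009} \approx 4763.2$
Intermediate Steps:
$U = -27$
$- \frac{164953}{-123667} - \frac{128570}{U} = - \frac{164953}{-123667} - \frac{128570}{-27} = \left(-164953\right) \left(- \frac{1}{123667}\right) - - \frac{128570}{27} = \frac{164953}{123667} + \frac{128570}{27} = \frac{15904319921}{3339009}$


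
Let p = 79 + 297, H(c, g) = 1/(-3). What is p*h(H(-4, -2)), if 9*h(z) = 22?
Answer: 8272/9 ≈ 919.11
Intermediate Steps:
H(c, g) = -⅓
h(z) = 22/9 (h(z) = (⅑)*22 = 22/9)
p = 376
p*h(H(-4, -2)) = 376*(22/9) = 8272/9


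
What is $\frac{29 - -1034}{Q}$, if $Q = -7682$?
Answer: $- \frac{1063}{7682} \approx -0.13838$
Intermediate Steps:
$\frac{29 - -1034}{Q} = \frac{29 - -1034}{-7682} = \left(29 + 1034\right) \left(- \frac{1}{7682}\right) = 1063 \left(- \frac{1}{7682}\right) = - \frac{1063}{7682}$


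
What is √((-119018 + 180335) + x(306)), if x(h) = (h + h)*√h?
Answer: 3*√(6813 + 204*√34) ≈ 268.37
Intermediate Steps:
x(h) = 2*h^(3/2) (x(h) = (2*h)*√h = 2*h^(3/2))
√((-119018 + 180335) + x(306)) = √((-119018 + 180335) + 2*306^(3/2)) = √(61317 + 2*(918*√34)) = √(61317 + 1836*√34)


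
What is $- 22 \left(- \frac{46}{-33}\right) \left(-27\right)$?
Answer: $828$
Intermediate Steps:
$- 22 \left(- \frac{46}{-33}\right) \left(-27\right) = - 22 \left(\left(-46\right) \left(- \frac{1}{33}\right)\right) \left(-27\right) = \left(-22\right) \frac{46}{33} \left(-27\right) = \left(- \frac{92}{3}\right) \left(-27\right) = 828$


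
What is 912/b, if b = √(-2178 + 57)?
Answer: -304*I*√2121/707 ≈ -19.803*I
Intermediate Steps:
b = I*√2121 (b = √(-2121) = I*√2121 ≈ 46.054*I)
912/b = 912/((I*√2121)) = 912*(-I*√2121/2121) = -304*I*√2121/707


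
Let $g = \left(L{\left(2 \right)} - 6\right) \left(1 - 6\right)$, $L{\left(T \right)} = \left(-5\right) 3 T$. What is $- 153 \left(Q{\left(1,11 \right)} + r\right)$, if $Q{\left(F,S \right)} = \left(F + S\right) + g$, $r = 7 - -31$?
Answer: $-35190$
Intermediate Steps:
$L{\left(T \right)} = - 15 T$
$g = 180$ ($g = \left(\left(-15\right) 2 - 6\right) \left(1 - 6\right) = \left(-30 - 6\right) \left(-5\right) = \left(-36\right) \left(-5\right) = 180$)
$r = 38$ ($r = 7 + 31 = 38$)
$Q{\left(F,S \right)} = 180 + F + S$ ($Q{\left(F,S \right)} = \left(F + S\right) + 180 = 180 + F + S$)
$- 153 \left(Q{\left(1,11 \right)} + r\right) = - 153 \left(\left(180 + 1 + 11\right) + 38\right) = - 153 \left(192 + 38\right) = \left(-153\right) 230 = -35190$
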